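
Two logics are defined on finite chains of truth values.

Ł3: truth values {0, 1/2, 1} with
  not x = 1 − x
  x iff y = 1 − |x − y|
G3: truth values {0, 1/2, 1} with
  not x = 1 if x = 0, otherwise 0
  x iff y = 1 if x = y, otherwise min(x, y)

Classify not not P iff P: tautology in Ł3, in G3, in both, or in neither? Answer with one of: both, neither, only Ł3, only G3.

In Ł3: every assignment gives 1 — tautology.
In G3: at P = 1/2 the value is 1/2 — not a tautology.

only Ł3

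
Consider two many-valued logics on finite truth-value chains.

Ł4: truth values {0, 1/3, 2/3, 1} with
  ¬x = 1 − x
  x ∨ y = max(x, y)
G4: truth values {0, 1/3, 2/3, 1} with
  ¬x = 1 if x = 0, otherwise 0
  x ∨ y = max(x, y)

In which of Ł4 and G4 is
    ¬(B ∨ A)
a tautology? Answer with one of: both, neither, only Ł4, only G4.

In Ł4: at A = 0, B = 1/3 the value is 2/3 — not a tautology.
In G4: at A = 0, B = 1/3 the value is 0 — not a tautology.

neither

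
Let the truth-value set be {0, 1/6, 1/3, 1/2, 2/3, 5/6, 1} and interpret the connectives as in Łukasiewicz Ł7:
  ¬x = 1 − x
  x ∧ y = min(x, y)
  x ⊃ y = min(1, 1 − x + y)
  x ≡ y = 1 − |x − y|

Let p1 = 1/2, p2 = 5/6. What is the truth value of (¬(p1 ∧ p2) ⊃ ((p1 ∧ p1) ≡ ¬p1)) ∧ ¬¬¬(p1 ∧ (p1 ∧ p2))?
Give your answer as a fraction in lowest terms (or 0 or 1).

1/2

p1 ∧ p2 = 1/2 ∧ 5/6 = 1/2
¬(p1 ∧ p2) = ¬1/2 = 1/2
p1 ∧ p1 = 1/2 ∧ 1/2 = 1/2
¬p1 = ¬1/2 = 1/2
(p1 ∧ p1) ≡ ¬p1 = 1/2 ≡ 1/2 = 1
¬(p1 ∧ p2) ⊃ ((p1 ∧ p1) ≡ ¬p1) = 1/2 ⊃ 1 = 1
p1 ∧ p2 = 1/2 ∧ 5/6 = 1/2
p1 ∧ (p1 ∧ p2) = 1/2 ∧ 1/2 = 1/2
¬(p1 ∧ (p1 ∧ p2)) = ¬1/2 = 1/2
¬¬(p1 ∧ (p1 ∧ p2)) = ¬1/2 = 1/2
¬¬¬(p1 ∧ (p1 ∧ p2)) = ¬1/2 = 1/2
(¬(p1 ∧ p2) ⊃ ((p1 ∧ p1) ≡ ¬p1)) ∧ ¬¬¬(p1 ∧ (p1 ∧ p2)) = 1 ∧ 1/2 = 1/2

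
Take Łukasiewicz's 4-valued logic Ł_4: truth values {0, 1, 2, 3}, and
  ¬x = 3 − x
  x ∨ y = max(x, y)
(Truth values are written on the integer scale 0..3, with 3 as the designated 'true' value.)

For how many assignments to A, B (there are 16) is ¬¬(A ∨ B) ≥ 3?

A = 0, B = 0 ↦ 0  <
A = 0, B = 1 ↦ 1  <
A = 0, B = 2 ↦ 2  <
A = 0, B = 3 ↦ 3  ≥
A = 1, B = 0 ↦ 1  <
A = 1, B = 1 ↦ 1  <
A = 1, B = 2 ↦ 2  <
A = 1, B = 3 ↦ 3  ≥
A = 2, B = 0 ↦ 2  <
A = 2, B = 1 ↦ 2  <
A = 2, B = 2 ↦ 2  <
A = 2, B = 3 ↦ 3  ≥
A = 3, B = 0 ↦ 3  ≥
A = 3, B = 1 ↦ 3  ≥
A = 3, B = 2 ↦ 3  ≥
A = 3, B = 3 ↦ 3  ≥
So 7 of the 16 assignments meet the threshold.

7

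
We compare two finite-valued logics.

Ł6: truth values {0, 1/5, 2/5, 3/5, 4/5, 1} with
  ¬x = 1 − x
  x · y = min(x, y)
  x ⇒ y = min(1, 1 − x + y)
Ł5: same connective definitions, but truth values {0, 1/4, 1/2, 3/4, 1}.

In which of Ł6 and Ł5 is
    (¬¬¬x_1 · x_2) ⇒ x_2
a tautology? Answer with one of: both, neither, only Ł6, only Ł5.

In Ł6: every assignment gives 1 — tautology.
In Ł5: every assignment gives 1 — tautology.

both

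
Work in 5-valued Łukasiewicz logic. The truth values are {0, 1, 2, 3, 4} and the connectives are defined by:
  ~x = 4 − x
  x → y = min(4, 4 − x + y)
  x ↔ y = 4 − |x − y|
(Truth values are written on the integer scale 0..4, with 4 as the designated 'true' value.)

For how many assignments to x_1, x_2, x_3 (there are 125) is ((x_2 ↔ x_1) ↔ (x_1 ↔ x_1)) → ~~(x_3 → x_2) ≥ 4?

102

value 4: 102 assignments (counts)
value 3: 12 assignments
value 2: 7 assignments
value 1: 3 assignments
value 0: 1 assignment
So 102 of the 125 assignments meet the threshold.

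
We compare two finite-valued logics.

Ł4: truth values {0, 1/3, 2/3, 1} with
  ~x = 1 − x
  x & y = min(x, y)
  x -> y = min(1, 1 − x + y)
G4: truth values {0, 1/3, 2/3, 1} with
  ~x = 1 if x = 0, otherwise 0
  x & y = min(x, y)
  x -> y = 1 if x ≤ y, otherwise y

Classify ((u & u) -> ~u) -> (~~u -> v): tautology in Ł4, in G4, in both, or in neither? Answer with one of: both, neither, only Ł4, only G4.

In Ł4: at u = 1/3, v = 0 the value is 2/3 — not a tautology.
In G4: every assignment gives 1 — tautology.

only G4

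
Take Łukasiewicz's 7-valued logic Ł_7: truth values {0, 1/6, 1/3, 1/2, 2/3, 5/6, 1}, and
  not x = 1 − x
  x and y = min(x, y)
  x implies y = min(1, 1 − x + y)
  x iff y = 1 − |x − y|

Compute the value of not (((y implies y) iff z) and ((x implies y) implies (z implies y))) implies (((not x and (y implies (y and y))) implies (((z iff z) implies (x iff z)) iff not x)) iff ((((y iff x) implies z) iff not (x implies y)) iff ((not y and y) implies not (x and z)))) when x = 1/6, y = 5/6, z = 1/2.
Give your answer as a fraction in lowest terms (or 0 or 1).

1/2

y implies y = 5/6 implies 5/6 = 1
(y implies y) iff z = 1 iff 1/2 = 1/2
x implies y = 1/6 implies 5/6 = 1
z implies y = 1/2 implies 5/6 = 1
(x implies y) implies (z implies y) = 1 implies 1 = 1
((y implies y) iff z) and ((x implies y) implies (z implies y)) = 1/2 and 1 = 1/2
not (((y implies y) iff z) and ((x implies y) implies (z implies y))) = not 1/2 = 1/2
not x = not 1/6 = 5/6
y and y = 5/6 and 5/6 = 5/6
y implies (y and y) = 5/6 implies 5/6 = 1
not x and (y implies (y and y)) = 5/6 and 1 = 5/6
z iff z = 1/2 iff 1/2 = 1
x iff z = 1/6 iff 1/2 = 2/3
(z iff z) implies (x iff z) = 1 implies 2/3 = 2/3
not x = not 1/6 = 5/6
((z iff z) implies (x iff z)) iff not x = 2/3 iff 5/6 = 5/6
(not x and (y implies (y and y))) implies (((z iff z) implies (x iff z)) iff not x) = 5/6 implies 5/6 = 1
y iff x = 5/6 iff 1/6 = 1/3
(y iff x) implies z = 1/3 implies 1/2 = 1
x implies y = 1/6 implies 5/6 = 1
not (x implies y) = not 1 = 0
((y iff x) implies z) iff not (x implies y) = 1 iff 0 = 0
not y = not 5/6 = 1/6
not y and y = 1/6 and 5/6 = 1/6
x and z = 1/6 and 1/2 = 1/6
not (x and z) = not 1/6 = 5/6
(not y and y) implies not (x and z) = 1/6 implies 5/6 = 1
(((y iff x) implies z) iff not (x implies y)) iff ((not y and y) implies not (x and z)) = 0 iff 1 = 0
((not x and (y implies (y and y))) implies (((z iff z) implies (x iff z)) iff not x)) iff ((((y iff x) implies z) iff not (x implies y)) iff ((not y and y) implies not (x and z))) = 1 iff 0 = 0
not (((y implies y) iff z) and ((x implies y) implies (z implies y))) implies (((not x and (y implies (y and y))) implies (((z iff z) implies (x iff z)) iff not x)) iff ((((y iff x) implies z) iff not (x implies y)) iff ((not y and y) implies not (x and z)))) = 1/2 implies 0 = 1/2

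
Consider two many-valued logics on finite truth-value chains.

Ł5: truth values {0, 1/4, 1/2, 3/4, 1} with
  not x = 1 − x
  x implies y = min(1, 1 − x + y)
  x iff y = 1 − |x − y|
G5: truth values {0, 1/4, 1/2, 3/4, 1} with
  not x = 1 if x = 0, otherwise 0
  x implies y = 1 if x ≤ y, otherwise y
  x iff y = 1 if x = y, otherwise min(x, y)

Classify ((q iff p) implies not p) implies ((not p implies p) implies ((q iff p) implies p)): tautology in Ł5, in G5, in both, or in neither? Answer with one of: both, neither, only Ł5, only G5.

In Ł5: every assignment gives 1 — tautology.
In G5: every assignment gives 1 — tautology.

both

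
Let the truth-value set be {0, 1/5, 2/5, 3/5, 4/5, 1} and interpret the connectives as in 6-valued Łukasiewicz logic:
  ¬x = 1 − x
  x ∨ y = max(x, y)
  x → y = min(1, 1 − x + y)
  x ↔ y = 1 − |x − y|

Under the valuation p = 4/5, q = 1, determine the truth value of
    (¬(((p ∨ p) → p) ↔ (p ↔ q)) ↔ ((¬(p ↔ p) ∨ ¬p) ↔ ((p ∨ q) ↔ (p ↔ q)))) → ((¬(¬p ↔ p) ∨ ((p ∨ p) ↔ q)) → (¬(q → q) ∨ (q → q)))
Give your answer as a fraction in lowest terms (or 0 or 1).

1

p ∨ p = 4/5 ∨ 4/5 = 4/5
(p ∨ p) → p = 4/5 → 4/5 = 1
p ↔ q = 4/5 ↔ 1 = 4/5
((p ∨ p) → p) ↔ (p ↔ q) = 1 ↔ 4/5 = 4/5
¬(((p ∨ p) → p) ↔ (p ↔ q)) = ¬4/5 = 1/5
p ↔ p = 4/5 ↔ 4/5 = 1
¬(p ↔ p) = ¬1 = 0
¬p = ¬4/5 = 1/5
¬(p ↔ p) ∨ ¬p = 0 ∨ 1/5 = 1/5
p ∨ q = 4/5 ∨ 1 = 1
p ↔ q = 4/5 ↔ 1 = 4/5
(p ∨ q) ↔ (p ↔ q) = 1 ↔ 4/5 = 4/5
(¬(p ↔ p) ∨ ¬p) ↔ ((p ∨ q) ↔ (p ↔ q)) = 1/5 ↔ 4/5 = 2/5
¬(((p ∨ p) → p) ↔ (p ↔ q)) ↔ ((¬(p ↔ p) ∨ ¬p) ↔ ((p ∨ q) ↔ (p ↔ q))) = 1/5 ↔ 2/5 = 4/5
¬p = ¬4/5 = 1/5
¬p ↔ p = 1/5 ↔ 4/5 = 2/5
¬(¬p ↔ p) = ¬2/5 = 3/5
p ∨ p = 4/5 ∨ 4/5 = 4/5
(p ∨ p) ↔ q = 4/5 ↔ 1 = 4/5
¬(¬p ↔ p) ∨ ((p ∨ p) ↔ q) = 3/5 ∨ 4/5 = 4/5
q → q = 1 → 1 = 1
¬(q → q) = ¬1 = 0
q → q = 1 → 1 = 1
¬(q → q) ∨ (q → q) = 0 ∨ 1 = 1
(¬(¬p ↔ p) ∨ ((p ∨ p) ↔ q)) → (¬(q → q) ∨ (q → q)) = 4/5 → 1 = 1
(¬(((p ∨ p) → p) ↔ (p ↔ q)) ↔ ((¬(p ↔ p) ∨ ¬p) ↔ ((p ∨ q) ↔ (p ↔ q)))) → ((¬(¬p ↔ p) ∨ ((p ∨ p) ↔ q)) → (¬(q → q) ∨ (q → q))) = 4/5 → 1 = 1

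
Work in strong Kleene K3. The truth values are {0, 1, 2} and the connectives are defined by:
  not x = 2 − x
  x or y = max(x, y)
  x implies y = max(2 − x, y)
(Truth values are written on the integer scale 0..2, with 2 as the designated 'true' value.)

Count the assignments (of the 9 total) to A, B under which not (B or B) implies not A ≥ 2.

5

A = 0, B = 0 ↦ 2  ≥
A = 0, B = 1 ↦ 2  ≥
A = 0, B = 2 ↦ 2  ≥
A = 1, B = 0 ↦ 1  <
A = 1, B = 1 ↦ 1  <
A = 1, B = 2 ↦ 2  ≥
A = 2, B = 0 ↦ 0  <
A = 2, B = 1 ↦ 1  <
A = 2, B = 2 ↦ 2  ≥
So 5 of the 9 assignments meet the threshold.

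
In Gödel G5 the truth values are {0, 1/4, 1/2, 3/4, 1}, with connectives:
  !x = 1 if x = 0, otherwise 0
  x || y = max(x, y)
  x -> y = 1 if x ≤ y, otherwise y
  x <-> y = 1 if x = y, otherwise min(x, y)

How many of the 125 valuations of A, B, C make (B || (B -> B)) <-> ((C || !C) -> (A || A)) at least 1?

value 1: 55 assignments (counts)
value 3/4: 10 assignments
value 1/2: 15 assignments
value 1/4: 20 assignments
value 0: 25 assignments
So 55 of the 125 assignments meet the threshold.

55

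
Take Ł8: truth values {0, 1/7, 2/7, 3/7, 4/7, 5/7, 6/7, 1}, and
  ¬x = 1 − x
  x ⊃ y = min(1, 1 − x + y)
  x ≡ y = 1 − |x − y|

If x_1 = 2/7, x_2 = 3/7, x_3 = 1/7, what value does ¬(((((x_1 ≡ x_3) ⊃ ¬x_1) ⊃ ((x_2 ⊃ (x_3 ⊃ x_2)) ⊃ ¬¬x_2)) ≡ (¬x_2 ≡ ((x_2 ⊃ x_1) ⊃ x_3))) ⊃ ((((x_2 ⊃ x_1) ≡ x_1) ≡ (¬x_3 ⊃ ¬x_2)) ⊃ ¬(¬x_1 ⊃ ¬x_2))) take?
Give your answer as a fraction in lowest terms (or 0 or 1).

3/7

x_1 ≡ x_3 = 2/7 ≡ 1/7 = 6/7
¬x_1 = ¬2/7 = 5/7
(x_1 ≡ x_3) ⊃ ¬x_1 = 6/7 ⊃ 5/7 = 6/7
x_3 ⊃ x_2 = 1/7 ⊃ 3/7 = 1
x_2 ⊃ (x_3 ⊃ x_2) = 3/7 ⊃ 1 = 1
¬x_2 = ¬3/7 = 4/7
¬¬x_2 = ¬4/7 = 3/7
(x_2 ⊃ (x_3 ⊃ x_2)) ⊃ ¬¬x_2 = 1 ⊃ 3/7 = 3/7
((x_1 ≡ x_3) ⊃ ¬x_1) ⊃ ((x_2 ⊃ (x_3 ⊃ x_2)) ⊃ ¬¬x_2) = 6/7 ⊃ 3/7 = 4/7
¬x_2 = ¬3/7 = 4/7
x_2 ⊃ x_1 = 3/7 ⊃ 2/7 = 6/7
(x_2 ⊃ x_1) ⊃ x_3 = 6/7 ⊃ 1/7 = 2/7
¬x_2 ≡ ((x_2 ⊃ x_1) ⊃ x_3) = 4/7 ≡ 2/7 = 5/7
(((x_1 ≡ x_3) ⊃ ¬x_1) ⊃ ((x_2 ⊃ (x_3 ⊃ x_2)) ⊃ ¬¬x_2)) ≡ (¬x_2 ≡ ((x_2 ⊃ x_1) ⊃ x_3)) = 4/7 ≡ 5/7 = 6/7
x_2 ⊃ x_1 = 3/7 ⊃ 2/7 = 6/7
(x_2 ⊃ x_1) ≡ x_1 = 6/7 ≡ 2/7 = 3/7
¬x_3 = ¬1/7 = 6/7
¬x_2 = ¬3/7 = 4/7
¬x_3 ⊃ ¬x_2 = 6/7 ⊃ 4/7 = 5/7
((x_2 ⊃ x_1) ≡ x_1) ≡ (¬x_3 ⊃ ¬x_2) = 3/7 ≡ 5/7 = 5/7
¬x_1 = ¬2/7 = 5/7
¬x_2 = ¬3/7 = 4/7
¬x_1 ⊃ ¬x_2 = 5/7 ⊃ 4/7 = 6/7
¬(¬x_1 ⊃ ¬x_2) = ¬6/7 = 1/7
(((x_2 ⊃ x_1) ≡ x_1) ≡ (¬x_3 ⊃ ¬x_2)) ⊃ ¬(¬x_1 ⊃ ¬x_2) = 5/7 ⊃ 1/7 = 3/7
((((x_1 ≡ x_3) ⊃ ¬x_1) ⊃ ((x_2 ⊃ (x_3 ⊃ x_2)) ⊃ ¬¬x_2)) ≡ (¬x_2 ≡ ((x_2 ⊃ x_1) ⊃ x_3))) ⊃ ((((x_2 ⊃ x_1) ≡ x_1) ≡ (¬x_3 ⊃ ¬x_2)) ⊃ ¬(¬x_1 ⊃ ¬x_2)) = 6/7 ⊃ 3/7 = 4/7
¬(((((x_1 ≡ x_3) ⊃ ¬x_1) ⊃ ((x_2 ⊃ (x_3 ⊃ x_2)) ⊃ ¬¬x_2)) ≡ (¬x_2 ≡ ((x_2 ⊃ x_1) ⊃ x_3))) ⊃ ((((x_2 ⊃ x_1) ≡ x_1) ≡ (¬x_3 ⊃ ¬x_2)) ⊃ ¬(¬x_1 ⊃ ¬x_2))) = ¬4/7 = 3/7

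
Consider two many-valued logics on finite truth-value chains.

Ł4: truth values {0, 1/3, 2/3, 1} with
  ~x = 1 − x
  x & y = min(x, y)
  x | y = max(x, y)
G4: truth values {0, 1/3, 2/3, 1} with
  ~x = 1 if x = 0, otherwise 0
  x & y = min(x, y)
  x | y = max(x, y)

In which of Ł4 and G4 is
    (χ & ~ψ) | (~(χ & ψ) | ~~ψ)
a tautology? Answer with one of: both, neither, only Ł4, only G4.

only G4

In Ł4: at ψ = 1/3, χ = 1/3 the value is 2/3 — not a tautology.
In G4: every assignment gives 1 — tautology.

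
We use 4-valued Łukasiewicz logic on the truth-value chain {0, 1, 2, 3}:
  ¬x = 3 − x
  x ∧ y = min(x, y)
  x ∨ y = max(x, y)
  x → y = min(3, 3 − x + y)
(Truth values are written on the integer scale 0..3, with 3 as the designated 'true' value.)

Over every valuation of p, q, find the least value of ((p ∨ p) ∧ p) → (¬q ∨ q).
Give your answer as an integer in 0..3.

Take p = 3, q = 1:
p ∨ p = 3 ∨ 3 = 3
(p ∨ p) ∧ p = 3 ∧ 3 = 3
¬q = ¬1 = 2
¬q ∨ q = 2 ∨ 1 = 2
((p ∨ p) ∧ p) → (¬q ∨ q) = 3 → 2 = 2
No assignment yields a value below 2, so this is the minimum.

2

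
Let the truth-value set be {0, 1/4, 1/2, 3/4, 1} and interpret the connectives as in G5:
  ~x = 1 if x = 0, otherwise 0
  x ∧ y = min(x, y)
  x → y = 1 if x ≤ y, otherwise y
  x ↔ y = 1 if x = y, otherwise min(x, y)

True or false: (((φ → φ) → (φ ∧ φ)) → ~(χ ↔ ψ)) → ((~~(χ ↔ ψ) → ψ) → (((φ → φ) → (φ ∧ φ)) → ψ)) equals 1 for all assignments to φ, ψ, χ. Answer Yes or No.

Counterexample: take φ = 1/4, ψ = 0, χ = 1/4.
φ → φ = 1/4 → 1/4 = 1
φ ∧ φ = 1/4 ∧ 1/4 = 1/4
(φ → φ) → (φ ∧ φ) = 1 → 1/4 = 1/4
χ ↔ ψ = 1/4 ↔ 0 = 0
~(χ ↔ ψ) = ~0 = 1
((φ → φ) → (φ ∧ φ)) → ~(χ ↔ ψ) = 1/4 → 1 = 1
χ ↔ ψ = 1/4 ↔ 0 = 0
~(χ ↔ ψ) = ~0 = 1
~~(χ ↔ ψ) = ~1 = 0
~~(χ ↔ ψ) → ψ = 0 → 0 = 1
φ → φ = 1/4 → 1/4 = 1
φ ∧ φ = 1/4 ∧ 1/4 = 1/4
(φ → φ) → (φ ∧ φ) = 1 → 1/4 = 1/4
((φ → φ) → (φ ∧ φ)) → ψ = 1/4 → 0 = 0
(~~(χ ↔ ψ) → ψ) → (((φ → φ) → (φ ∧ φ)) → ψ) = 1 → 0 = 0
(((φ → φ) → (φ ∧ φ)) → ~(χ ↔ ψ)) → ((~~(χ ↔ ψ) → ψ) → (((φ → φ) → (φ ∧ φ)) → ψ)) = 1 → 0 = 0
This gives 0 ≠ 1.

No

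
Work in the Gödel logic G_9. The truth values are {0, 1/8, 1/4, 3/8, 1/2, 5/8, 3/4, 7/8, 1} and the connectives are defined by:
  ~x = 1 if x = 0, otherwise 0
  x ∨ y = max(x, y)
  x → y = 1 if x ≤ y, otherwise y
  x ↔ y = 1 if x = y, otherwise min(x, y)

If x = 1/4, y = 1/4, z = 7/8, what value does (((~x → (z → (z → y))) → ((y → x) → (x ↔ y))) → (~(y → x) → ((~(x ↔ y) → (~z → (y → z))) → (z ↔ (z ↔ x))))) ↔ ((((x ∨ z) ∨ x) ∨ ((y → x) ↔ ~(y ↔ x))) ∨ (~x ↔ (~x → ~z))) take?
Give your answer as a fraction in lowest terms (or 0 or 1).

~x = ~1/4 = 0
z → y = 7/8 → 1/4 = 1/4
z → (z → y) = 7/8 → 1/4 = 1/4
~x → (z → (z → y)) = 0 → 1/4 = 1
y → x = 1/4 → 1/4 = 1
x ↔ y = 1/4 ↔ 1/4 = 1
(y → x) → (x ↔ y) = 1 → 1 = 1
(~x → (z → (z → y))) → ((y → x) → (x ↔ y)) = 1 → 1 = 1
y → x = 1/4 → 1/4 = 1
~(y → x) = ~1 = 0
x ↔ y = 1/4 ↔ 1/4 = 1
~(x ↔ y) = ~1 = 0
~z = ~7/8 = 0
y → z = 1/4 → 7/8 = 1
~z → (y → z) = 0 → 1 = 1
~(x ↔ y) → (~z → (y → z)) = 0 → 1 = 1
z ↔ x = 7/8 ↔ 1/4 = 1/4
z ↔ (z ↔ x) = 7/8 ↔ 1/4 = 1/4
(~(x ↔ y) → (~z → (y → z))) → (z ↔ (z ↔ x)) = 1 → 1/4 = 1/4
~(y → x) → ((~(x ↔ y) → (~z → (y → z))) → (z ↔ (z ↔ x))) = 0 → 1/4 = 1
((~x → (z → (z → y))) → ((y → x) → (x ↔ y))) → (~(y → x) → ((~(x ↔ y) → (~z → (y → z))) → (z ↔ (z ↔ x)))) = 1 → 1 = 1
x ∨ z = 1/4 ∨ 7/8 = 7/8
(x ∨ z) ∨ x = 7/8 ∨ 1/4 = 7/8
y → x = 1/4 → 1/4 = 1
y ↔ x = 1/4 ↔ 1/4 = 1
~(y ↔ x) = ~1 = 0
(y → x) ↔ ~(y ↔ x) = 1 ↔ 0 = 0
((x ∨ z) ∨ x) ∨ ((y → x) ↔ ~(y ↔ x)) = 7/8 ∨ 0 = 7/8
~x = ~1/4 = 0
~x = ~1/4 = 0
~z = ~7/8 = 0
~x → ~z = 0 → 0 = 1
~x ↔ (~x → ~z) = 0 ↔ 1 = 0
(((x ∨ z) ∨ x) ∨ ((y → x) ↔ ~(y ↔ x))) ∨ (~x ↔ (~x → ~z)) = 7/8 ∨ 0 = 7/8
(((~x → (z → (z → y))) → ((y → x) → (x ↔ y))) → (~(y → x) → ((~(x ↔ y) → (~z → (y → z))) → (z ↔ (z ↔ x))))) ↔ ((((x ∨ z) ∨ x) ∨ ((y → x) ↔ ~(y ↔ x))) ∨ (~x ↔ (~x → ~z))) = 1 ↔ 7/8 = 7/8

7/8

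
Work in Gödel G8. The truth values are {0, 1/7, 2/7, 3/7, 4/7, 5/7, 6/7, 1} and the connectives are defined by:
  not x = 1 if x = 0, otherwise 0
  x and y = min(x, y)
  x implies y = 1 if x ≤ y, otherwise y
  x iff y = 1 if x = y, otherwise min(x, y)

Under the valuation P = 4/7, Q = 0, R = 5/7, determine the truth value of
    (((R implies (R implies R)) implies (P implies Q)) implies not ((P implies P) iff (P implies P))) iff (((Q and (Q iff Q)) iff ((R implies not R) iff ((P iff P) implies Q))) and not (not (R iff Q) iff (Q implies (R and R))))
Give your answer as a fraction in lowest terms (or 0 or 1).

0

R implies R = 5/7 implies 5/7 = 1
R implies (R implies R) = 5/7 implies 1 = 1
P implies Q = 4/7 implies 0 = 0
(R implies (R implies R)) implies (P implies Q) = 1 implies 0 = 0
P implies P = 4/7 implies 4/7 = 1
P implies P = 4/7 implies 4/7 = 1
(P implies P) iff (P implies P) = 1 iff 1 = 1
not ((P implies P) iff (P implies P)) = not 1 = 0
((R implies (R implies R)) implies (P implies Q)) implies not ((P implies P) iff (P implies P)) = 0 implies 0 = 1
Q iff Q = 0 iff 0 = 1
Q and (Q iff Q) = 0 and 1 = 0
not R = not 5/7 = 0
R implies not R = 5/7 implies 0 = 0
P iff P = 4/7 iff 4/7 = 1
(P iff P) implies Q = 1 implies 0 = 0
(R implies not R) iff ((P iff P) implies Q) = 0 iff 0 = 1
(Q and (Q iff Q)) iff ((R implies not R) iff ((P iff P) implies Q)) = 0 iff 1 = 0
R iff Q = 5/7 iff 0 = 0
not (R iff Q) = not 0 = 1
R and R = 5/7 and 5/7 = 5/7
Q implies (R and R) = 0 implies 5/7 = 1
not (R iff Q) iff (Q implies (R and R)) = 1 iff 1 = 1
not (not (R iff Q) iff (Q implies (R and R))) = not 1 = 0
((Q and (Q iff Q)) iff ((R implies not R) iff ((P iff P) implies Q))) and not (not (R iff Q) iff (Q implies (R and R))) = 0 and 0 = 0
(((R implies (R implies R)) implies (P implies Q)) implies not ((P implies P) iff (P implies P))) iff (((Q and (Q iff Q)) iff ((R implies not R) iff ((P iff P) implies Q))) and not (not (R iff Q) iff (Q implies (R and R)))) = 1 iff 0 = 0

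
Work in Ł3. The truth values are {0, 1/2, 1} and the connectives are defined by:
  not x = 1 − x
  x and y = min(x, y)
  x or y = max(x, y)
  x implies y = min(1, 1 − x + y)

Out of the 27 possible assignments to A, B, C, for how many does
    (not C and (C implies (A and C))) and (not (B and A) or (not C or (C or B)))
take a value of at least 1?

9

value 1: 9 assignments (counts)
value 1/2: 9 assignments
value 0: 9 assignments
So 9 of the 27 assignments meet the threshold.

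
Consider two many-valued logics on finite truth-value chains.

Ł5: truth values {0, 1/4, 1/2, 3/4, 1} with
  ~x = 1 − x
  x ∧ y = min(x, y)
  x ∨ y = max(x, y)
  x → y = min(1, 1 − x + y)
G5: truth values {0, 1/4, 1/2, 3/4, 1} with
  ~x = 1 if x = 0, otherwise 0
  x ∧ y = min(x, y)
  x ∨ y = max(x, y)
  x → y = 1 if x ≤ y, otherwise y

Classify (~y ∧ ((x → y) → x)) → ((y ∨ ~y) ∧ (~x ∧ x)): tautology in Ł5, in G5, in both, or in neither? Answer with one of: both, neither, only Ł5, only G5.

In Ł5: at x = 1/4, y = 0 the value is 3/4 — not a tautology.
In G5: at x = 1/4, y = 0 the value is 0 — not a tautology.

neither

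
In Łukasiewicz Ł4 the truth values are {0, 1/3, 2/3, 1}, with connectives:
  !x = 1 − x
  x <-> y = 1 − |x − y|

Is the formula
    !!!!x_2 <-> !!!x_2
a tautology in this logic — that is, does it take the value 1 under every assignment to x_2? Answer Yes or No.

No

Counterexample: take x_2 = 0.
!x_2 = !0 = 1
!!x_2 = !1 = 0
!!!x_2 = !0 = 1
!!!!x_2 = !1 = 0
!x_2 = !0 = 1
!!x_2 = !1 = 0
!!!x_2 = !0 = 1
!!!!x_2 <-> !!!x_2 = 0 <-> 1 = 0
This gives 0 ≠ 1.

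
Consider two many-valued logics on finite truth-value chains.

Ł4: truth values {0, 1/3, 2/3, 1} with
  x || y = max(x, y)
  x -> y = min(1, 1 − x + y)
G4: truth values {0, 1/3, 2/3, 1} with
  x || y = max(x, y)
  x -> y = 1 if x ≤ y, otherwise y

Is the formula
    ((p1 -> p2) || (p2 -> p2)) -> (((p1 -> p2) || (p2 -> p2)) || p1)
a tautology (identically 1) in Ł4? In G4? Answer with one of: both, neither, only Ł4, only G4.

In Ł4: every assignment gives 1 — tautology.
In G4: every assignment gives 1 — tautology.

both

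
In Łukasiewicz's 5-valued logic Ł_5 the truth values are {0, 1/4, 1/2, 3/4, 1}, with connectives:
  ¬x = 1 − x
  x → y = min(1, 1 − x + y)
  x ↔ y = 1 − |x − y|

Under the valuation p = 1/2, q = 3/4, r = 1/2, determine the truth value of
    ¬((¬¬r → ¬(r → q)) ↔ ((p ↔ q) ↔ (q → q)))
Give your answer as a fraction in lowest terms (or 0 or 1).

¬r = ¬1/2 = 1/2
¬¬r = ¬1/2 = 1/2
r → q = 1/2 → 3/4 = 1
¬(r → q) = ¬1 = 0
¬¬r → ¬(r → q) = 1/2 → 0 = 1/2
p ↔ q = 1/2 ↔ 3/4 = 3/4
q → q = 3/4 → 3/4 = 1
(p ↔ q) ↔ (q → q) = 3/4 ↔ 1 = 3/4
(¬¬r → ¬(r → q)) ↔ ((p ↔ q) ↔ (q → q)) = 1/2 ↔ 3/4 = 3/4
¬((¬¬r → ¬(r → q)) ↔ ((p ↔ q) ↔ (q → q))) = ¬3/4 = 1/4

1/4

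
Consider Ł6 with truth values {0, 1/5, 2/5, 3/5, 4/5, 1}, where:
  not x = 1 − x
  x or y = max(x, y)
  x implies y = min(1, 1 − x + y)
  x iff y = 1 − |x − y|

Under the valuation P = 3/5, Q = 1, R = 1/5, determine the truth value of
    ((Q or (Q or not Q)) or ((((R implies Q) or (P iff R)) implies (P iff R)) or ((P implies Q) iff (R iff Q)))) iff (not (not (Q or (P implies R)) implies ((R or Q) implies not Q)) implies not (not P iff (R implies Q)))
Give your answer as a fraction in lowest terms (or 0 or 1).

not Q = not 1 = 0
Q or not Q = 1 or 0 = 1
Q or (Q or not Q) = 1 or 1 = 1
R implies Q = 1/5 implies 1 = 1
P iff R = 3/5 iff 1/5 = 3/5
(R implies Q) or (P iff R) = 1 or 3/5 = 1
P iff R = 3/5 iff 1/5 = 3/5
((R implies Q) or (P iff R)) implies (P iff R) = 1 implies 3/5 = 3/5
P implies Q = 3/5 implies 1 = 1
R iff Q = 1/5 iff 1 = 1/5
(P implies Q) iff (R iff Q) = 1 iff 1/5 = 1/5
(((R implies Q) or (P iff R)) implies (P iff R)) or ((P implies Q) iff (R iff Q)) = 3/5 or 1/5 = 3/5
(Q or (Q or not Q)) or ((((R implies Q) or (P iff R)) implies (P iff R)) or ((P implies Q) iff (R iff Q))) = 1 or 3/5 = 1
P implies R = 3/5 implies 1/5 = 3/5
Q or (P implies R) = 1 or 3/5 = 1
not (Q or (P implies R)) = not 1 = 0
R or Q = 1/5 or 1 = 1
not Q = not 1 = 0
(R or Q) implies not Q = 1 implies 0 = 0
not (Q or (P implies R)) implies ((R or Q) implies not Q) = 0 implies 0 = 1
not (not (Q or (P implies R)) implies ((R or Q) implies not Q)) = not 1 = 0
not P = not 3/5 = 2/5
R implies Q = 1/5 implies 1 = 1
not P iff (R implies Q) = 2/5 iff 1 = 2/5
not (not P iff (R implies Q)) = not 2/5 = 3/5
not (not (Q or (P implies R)) implies ((R or Q) implies not Q)) implies not (not P iff (R implies Q)) = 0 implies 3/5 = 1
((Q or (Q or not Q)) or ((((R implies Q) or (P iff R)) implies (P iff R)) or ((P implies Q) iff (R iff Q)))) iff (not (not (Q or (P implies R)) implies ((R or Q) implies not Q)) implies not (not P iff (R implies Q))) = 1 iff 1 = 1

1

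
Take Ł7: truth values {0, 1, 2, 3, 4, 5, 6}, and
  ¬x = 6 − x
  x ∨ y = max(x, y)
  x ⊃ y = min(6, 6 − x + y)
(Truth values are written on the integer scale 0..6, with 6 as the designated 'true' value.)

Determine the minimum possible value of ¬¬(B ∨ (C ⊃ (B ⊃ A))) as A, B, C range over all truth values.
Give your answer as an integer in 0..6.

Take A = 0, B = 3, C = 6:
B ⊃ A = 3 ⊃ 0 = 3
C ⊃ (B ⊃ A) = 6 ⊃ 3 = 3
B ∨ (C ⊃ (B ⊃ A)) = 3 ∨ 3 = 3
¬(B ∨ (C ⊃ (B ⊃ A))) = ¬3 = 3
¬¬(B ∨ (C ⊃ (B ⊃ A))) = ¬3 = 3
No assignment yields a value below 3, so this is the minimum.

3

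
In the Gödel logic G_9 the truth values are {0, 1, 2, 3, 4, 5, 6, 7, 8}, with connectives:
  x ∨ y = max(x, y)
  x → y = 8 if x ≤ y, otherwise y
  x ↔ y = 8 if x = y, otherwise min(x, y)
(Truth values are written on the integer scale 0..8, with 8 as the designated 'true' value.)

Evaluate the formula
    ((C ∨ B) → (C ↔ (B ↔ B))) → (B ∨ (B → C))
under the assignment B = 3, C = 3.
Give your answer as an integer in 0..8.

8

C ∨ B = 3 ∨ 3 = 3
B ↔ B = 3 ↔ 3 = 8
C ↔ (B ↔ B) = 3 ↔ 8 = 3
(C ∨ B) → (C ↔ (B ↔ B)) = 3 → 3 = 8
B → C = 3 → 3 = 8
B ∨ (B → C) = 3 ∨ 8 = 8
((C ∨ B) → (C ↔ (B ↔ B))) → (B ∨ (B → C)) = 8 → 8 = 8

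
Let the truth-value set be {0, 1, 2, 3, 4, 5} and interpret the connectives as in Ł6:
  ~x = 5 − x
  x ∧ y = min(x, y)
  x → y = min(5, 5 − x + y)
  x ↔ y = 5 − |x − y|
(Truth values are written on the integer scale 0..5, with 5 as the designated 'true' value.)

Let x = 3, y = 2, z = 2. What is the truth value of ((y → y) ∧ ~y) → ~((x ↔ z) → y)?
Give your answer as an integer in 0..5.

4

y → y = 2 → 2 = 5
~y = ~2 = 3
(y → y) ∧ ~y = 5 ∧ 3 = 3
x ↔ z = 3 ↔ 2 = 4
(x ↔ z) → y = 4 → 2 = 3
~((x ↔ z) → y) = ~3 = 2
((y → y) ∧ ~y) → ~((x ↔ z) → y) = 3 → 2 = 4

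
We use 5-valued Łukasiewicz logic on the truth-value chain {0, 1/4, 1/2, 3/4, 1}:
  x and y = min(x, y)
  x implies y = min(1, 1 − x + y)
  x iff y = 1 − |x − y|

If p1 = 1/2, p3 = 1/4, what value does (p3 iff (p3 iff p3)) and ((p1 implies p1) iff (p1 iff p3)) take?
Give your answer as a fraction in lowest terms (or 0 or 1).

1/4

p3 iff p3 = 1/4 iff 1/4 = 1
p3 iff (p3 iff p3) = 1/4 iff 1 = 1/4
p1 implies p1 = 1/2 implies 1/2 = 1
p1 iff p3 = 1/2 iff 1/4 = 3/4
(p1 implies p1) iff (p1 iff p3) = 1 iff 3/4 = 3/4
(p3 iff (p3 iff p3)) and ((p1 implies p1) iff (p1 iff p3)) = 1/4 and 3/4 = 1/4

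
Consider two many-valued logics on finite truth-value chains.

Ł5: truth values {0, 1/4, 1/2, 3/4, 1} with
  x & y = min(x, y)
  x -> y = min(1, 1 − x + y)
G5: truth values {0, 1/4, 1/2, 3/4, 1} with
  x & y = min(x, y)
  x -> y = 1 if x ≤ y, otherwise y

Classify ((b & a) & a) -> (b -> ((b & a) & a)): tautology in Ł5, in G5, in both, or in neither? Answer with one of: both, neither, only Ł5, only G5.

both

In Ł5: every assignment gives 1 — tautology.
In G5: every assignment gives 1 — tautology.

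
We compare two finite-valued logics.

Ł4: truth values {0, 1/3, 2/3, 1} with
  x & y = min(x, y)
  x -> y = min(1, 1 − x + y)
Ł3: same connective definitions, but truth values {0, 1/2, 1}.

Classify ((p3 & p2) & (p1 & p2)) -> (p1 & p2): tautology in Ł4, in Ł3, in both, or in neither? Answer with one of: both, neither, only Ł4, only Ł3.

In Ł4: every assignment gives 1 — tautology.
In Ł3: every assignment gives 1 — tautology.

both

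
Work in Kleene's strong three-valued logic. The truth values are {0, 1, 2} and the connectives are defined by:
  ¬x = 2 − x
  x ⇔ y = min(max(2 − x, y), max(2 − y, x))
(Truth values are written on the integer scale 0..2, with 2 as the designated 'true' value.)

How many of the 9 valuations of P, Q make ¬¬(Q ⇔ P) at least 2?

P = 0, Q = 0 ↦ 2  ≥
P = 0, Q = 1 ↦ 1  <
P = 0, Q = 2 ↦ 0  <
P = 1, Q = 0 ↦ 1  <
P = 1, Q = 1 ↦ 1  <
P = 1, Q = 2 ↦ 1  <
P = 2, Q = 0 ↦ 0  <
P = 2, Q = 1 ↦ 1  <
P = 2, Q = 2 ↦ 2  ≥
So 2 of the 9 assignments meet the threshold.

2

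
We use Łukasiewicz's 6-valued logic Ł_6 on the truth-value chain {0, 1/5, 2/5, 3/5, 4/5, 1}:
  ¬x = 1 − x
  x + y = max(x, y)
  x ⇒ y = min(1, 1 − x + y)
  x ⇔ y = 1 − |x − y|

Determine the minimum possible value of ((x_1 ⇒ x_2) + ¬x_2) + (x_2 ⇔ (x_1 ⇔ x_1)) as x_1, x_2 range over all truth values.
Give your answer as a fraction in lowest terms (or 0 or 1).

Take x_1 = 4/5, x_2 = 2/5:
x_1 ⇒ x_2 = 4/5 ⇒ 2/5 = 3/5
¬x_2 = ¬2/5 = 3/5
(x_1 ⇒ x_2) + ¬x_2 = 3/5 + 3/5 = 3/5
x_1 ⇔ x_1 = 4/5 ⇔ 4/5 = 1
x_2 ⇔ (x_1 ⇔ x_1) = 2/5 ⇔ 1 = 2/5
((x_1 ⇒ x_2) + ¬x_2) + (x_2 ⇔ (x_1 ⇔ x_1)) = 3/5 + 2/5 = 3/5
No assignment yields a value below 3/5, so this is the minimum.

3/5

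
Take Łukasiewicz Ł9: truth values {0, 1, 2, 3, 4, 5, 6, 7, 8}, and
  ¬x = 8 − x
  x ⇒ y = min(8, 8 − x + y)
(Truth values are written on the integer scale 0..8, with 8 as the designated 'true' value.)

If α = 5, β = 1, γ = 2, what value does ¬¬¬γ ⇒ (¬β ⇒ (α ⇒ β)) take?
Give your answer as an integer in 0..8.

7

¬γ = ¬2 = 6
¬¬γ = ¬6 = 2
¬¬¬γ = ¬2 = 6
¬β = ¬1 = 7
α ⇒ β = 5 ⇒ 1 = 4
¬β ⇒ (α ⇒ β) = 7 ⇒ 4 = 5
¬¬¬γ ⇒ (¬β ⇒ (α ⇒ β)) = 6 ⇒ 5 = 7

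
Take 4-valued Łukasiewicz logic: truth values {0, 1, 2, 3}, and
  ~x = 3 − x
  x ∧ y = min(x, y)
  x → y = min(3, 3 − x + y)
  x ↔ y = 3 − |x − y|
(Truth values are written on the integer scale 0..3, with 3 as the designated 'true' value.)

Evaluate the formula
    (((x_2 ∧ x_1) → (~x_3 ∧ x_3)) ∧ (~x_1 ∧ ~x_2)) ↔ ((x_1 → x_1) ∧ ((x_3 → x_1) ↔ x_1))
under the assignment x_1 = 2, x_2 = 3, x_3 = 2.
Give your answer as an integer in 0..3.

1

x_2 ∧ x_1 = 3 ∧ 2 = 2
~x_3 = ~2 = 1
~x_3 ∧ x_3 = 1 ∧ 2 = 1
(x_2 ∧ x_1) → (~x_3 ∧ x_3) = 2 → 1 = 2
~x_1 = ~2 = 1
~x_2 = ~3 = 0
~x_1 ∧ ~x_2 = 1 ∧ 0 = 0
((x_2 ∧ x_1) → (~x_3 ∧ x_3)) ∧ (~x_1 ∧ ~x_2) = 2 ∧ 0 = 0
x_1 → x_1 = 2 → 2 = 3
x_3 → x_1 = 2 → 2 = 3
(x_3 → x_1) ↔ x_1 = 3 ↔ 2 = 2
(x_1 → x_1) ∧ ((x_3 → x_1) ↔ x_1) = 3 ∧ 2 = 2
(((x_2 ∧ x_1) → (~x_3 ∧ x_3)) ∧ (~x_1 ∧ ~x_2)) ↔ ((x_1 → x_1) ∧ ((x_3 → x_1) ↔ x_1)) = 0 ↔ 2 = 1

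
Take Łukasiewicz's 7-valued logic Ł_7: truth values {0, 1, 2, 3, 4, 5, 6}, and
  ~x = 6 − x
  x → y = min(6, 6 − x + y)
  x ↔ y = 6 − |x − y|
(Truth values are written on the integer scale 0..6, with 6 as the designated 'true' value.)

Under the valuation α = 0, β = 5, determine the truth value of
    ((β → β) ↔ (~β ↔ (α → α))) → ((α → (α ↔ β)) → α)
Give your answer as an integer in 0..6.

5

β → β = 5 → 5 = 6
~β = ~5 = 1
α → α = 0 → 0 = 6
~β ↔ (α → α) = 1 ↔ 6 = 1
(β → β) ↔ (~β ↔ (α → α)) = 6 ↔ 1 = 1
α ↔ β = 0 ↔ 5 = 1
α → (α ↔ β) = 0 → 1 = 6
(α → (α ↔ β)) → α = 6 → 0 = 0
((β → β) ↔ (~β ↔ (α → α))) → ((α → (α ↔ β)) → α) = 1 → 0 = 5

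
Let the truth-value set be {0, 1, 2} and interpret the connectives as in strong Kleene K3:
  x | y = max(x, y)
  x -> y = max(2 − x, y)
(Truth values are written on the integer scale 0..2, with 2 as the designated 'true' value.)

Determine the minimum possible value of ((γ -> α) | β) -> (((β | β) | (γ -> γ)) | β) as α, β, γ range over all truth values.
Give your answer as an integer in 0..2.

Take α = 0, β = 0, γ = 1:
γ -> α = 1 -> 0 = 1
(γ -> α) | β = 1 | 0 = 1
β | β = 0 | 0 = 0
γ -> γ = 1 -> 1 = 1
(β | β) | (γ -> γ) = 0 | 1 = 1
((β | β) | (γ -> γ)) | β = 1 | 0 = 1
((γ -> α) | β) -> (((β | β) | (γ -> γ)) | β) = 1 -> 1 = 1
No assignment yields a value below 1, so this is the minimum.

1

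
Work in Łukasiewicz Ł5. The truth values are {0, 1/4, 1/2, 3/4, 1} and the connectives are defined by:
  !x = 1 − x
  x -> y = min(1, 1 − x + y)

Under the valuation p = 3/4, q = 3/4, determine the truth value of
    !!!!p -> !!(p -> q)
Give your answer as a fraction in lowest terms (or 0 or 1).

!p = !3/4 = 1/4
!!p = !1/4 = 3/4
!!!p = !3/4 = 1/4
!!!!p = !1/4 = 3/4
p -> q = 3/4 -> 3/4 = 1
!(p -> q) = !1 = 0
!!(p -> q) = !0 = 1
!!!!p -> !!(p -> q) = 3/4 -> 1 = 1

1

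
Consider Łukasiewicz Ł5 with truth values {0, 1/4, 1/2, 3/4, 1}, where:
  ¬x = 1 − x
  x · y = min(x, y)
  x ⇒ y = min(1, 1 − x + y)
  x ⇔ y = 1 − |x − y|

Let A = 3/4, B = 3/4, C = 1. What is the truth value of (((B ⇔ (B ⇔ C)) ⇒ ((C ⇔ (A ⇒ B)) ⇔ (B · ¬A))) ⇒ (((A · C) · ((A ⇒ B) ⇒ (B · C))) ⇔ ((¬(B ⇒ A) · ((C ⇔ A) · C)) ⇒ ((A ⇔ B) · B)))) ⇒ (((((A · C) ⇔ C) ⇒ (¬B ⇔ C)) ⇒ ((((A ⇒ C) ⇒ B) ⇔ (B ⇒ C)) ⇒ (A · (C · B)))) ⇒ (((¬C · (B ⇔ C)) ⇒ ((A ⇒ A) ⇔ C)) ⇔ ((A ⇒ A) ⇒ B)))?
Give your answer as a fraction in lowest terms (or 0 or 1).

3/4

B ⇔ C = 3/4 ⇔ 1 = 3/4
B ⇔ (B ⇔ C) = 3/4 ⇔ 3/4 = 1
A ⇒ B = 3/4 ⇒ 3/4 = 1
C ⇔ (A ⇒ B) = 1 ⇔ 1 = 1
¬A = ¬3/4 = 1/4
B · ¬A = 3/4 · 1/4 = 1/4
(C ⇔ (A ⇒ B)) ⇔ (B · ¬A) = 1 ⇔ 1/4 = 1/4
(B ⇔ (B ⇔ C)) ⇒ ((C ⇔ (A ⇒ B)) ⇔ (B · ¬A)) = 1 ⇒ 1/4 = 1/4
A · C = 3/4 · 1 = 3/4
A ⇒ B = 3/4 ⇒ 3/4 = 1
B · C = 3/4 · 1 = 3/4
(A ⇒ B) ⇒ (B · C) = 1 ⇒ 3/4 = 3/4
(A · C) · ((A ⇒ B) ⇒ (B · C)) = 3/4 · 3/4 = 3/4
B ⇒ A = 3/4 ⇒ 3/4 = 1
¬(B ⇒ A) = ¬1 = 0
C ⇔ A = 1 ⇔ 3/4 = 3/4
(C ⇔ A) · C = 3/4 · 1 = 3/4
¬(B ⇒ A) · ((C ⇔ A) · C) = 0 · 3/4 = 0
A ⇔ B = 3/4 ⇔ 3/4 = 1
(A ⇔ B) · B = 1 · 3/4 = 3/4
(¬(B ⇒ A) · ((C ⇔ A) · C)) ⇒ ((A ⇔ B) · B) = 0 ⇒ 3/4 = 1
((A · C) · ((A ⇒ B) ⇒ (B · C))) ⇔ ((¬(B ⇒ A) · ((C ⇔ A) · C)) ⇒ ((A ⇔ B) · B)) = 3/4 ⇔ 1 = 3/4
((B ⇔ (B ⇔ C)) ⇒ ((C ⇔ (A ⇒ B)) ⇔ (B · ¬A))) ⇒ (((A · C) · ((A ⇒ B) ⇒ (B · C))) ⇔ ((¬(B ⇒ A) · ((C ⇔ A) · C)) ⇒ ((A ⇔ B) · B))) = 1/4 ⇒ 3/4 = 1
A · C = 3/4 · 1 = 3/4
(A · C) ⇔ C = 3/4 ⇔ 1 = 3/4
¬B = ¬3/4 = 1/4
¬B ⇔ C = 1/4 ⇔ 1 = 1/4
((A · C) ⇔ C) ⇒ (¬B ⇔ C) = 3/4 ⇒ 1/4 = 1/2
A ⇒ C = 3/4 ⇒ 1 = 1
(A ⇒ C) ⇒ B = 1 ⇒ 3/4 = 3/4
B ⇒ C = 3/4 ⇒ 1 = 1
((A ⇒ C) ⇒ B) ⇔ (B ⇒ C) = 3/4 ⇔ 1 = 3/4
C · B = 1 · 3/4 = 3/4
A · (C · B) = 3/4 · 3/4 = 3/4
(((A ⇒ C) ⇒ B) ⇔ (B ⇒ C)) ⇒ (A · (C · B)) = 3/4 ⇒ 3/4 = 1
(((A · C) ⇔ C) ⇒ (¬B ⇔ C)) ⇒ ((((A ⇒ C) ⇒ B) ⇔ (B ⇒ C)) ⇒ (A · (C · B))) = 1/2 ⇒ 1 = 1
¬C = ¬1 = 0
B ⇔ C = 3/4 ⇔ 1 = 3/4
¬C · (B ⇔ C) = 0 · 3/4 = 0
A ⇒ A = 3/4 ⇒ 3/4 = 1
(A ⇒ A) ⇔ C = 1 ⇔ 1 = 1
(¬C · (B ⇔ C)) ⇒ ((A ⇒ A) ⇔ C) = 0 ⇒ 1 = 1
A ⇒ A = 3/4 ⇒ 3/4 = 1
(A ⇒ A) ⇒ B = 1 ⇒ 3/4 = 3/4
((¬C · (B ⇔ C)) ⇒ ((A ⇒ A) ⇔ C)) ⇔ ((A ⇒ A) ⇒ B) = 1 ⇔ 3/4 = 3/4
((((A · C) ⇔ C) ⇒ (¬B ⇔ C)) ⇒ ((((A ⇒ C) ⇒ B) ⇔ (B ⇒ C)) ⇒ (A · (C · B)))) ⇒ (((¬C · (B ⇔ C)) ⇒ ((A ⇒ A) ⇔ C)) ⇔ ((A ⇒ A) ⇒ B)) = 1 ⇒ 3/4 = 3/4
(((B ⇔ (B ⇔ C)) ⇒ ((C ⇔ (A ⇒ B)) ⇔ (B · ¬A))) ⇒ (((A · C) · ((A ⇒ B) ⇒ (B · C))) ⇔ ((¬(B ⇒ A) · ((C ⇔ A) · C)) ⇒ ((A ⇔ B) · B)))) ⇒ (((((A · C) ⇔ C) ⇒ (¬B ⇔ C)) ⇒ ((((A ⇒ C) ⇒ B) ⇔ (B ⇒ C)) ⇒ (A · (C · B)))) ⇒ (((¬C · (B ⇔ C)) ⇒ ((A ⇒ A) ⇔ C)) ⇔ ((A ⇒ A) ⇒ B))) = 1 ⇒ 3/4 = 3/4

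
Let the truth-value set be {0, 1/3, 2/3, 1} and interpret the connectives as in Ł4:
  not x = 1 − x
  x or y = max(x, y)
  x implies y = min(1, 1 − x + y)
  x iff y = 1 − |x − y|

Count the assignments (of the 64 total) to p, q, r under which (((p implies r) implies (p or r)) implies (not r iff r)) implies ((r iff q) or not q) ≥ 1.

value 1: 48 assignments (counts)
value 2/3: 12 assignments
value 1/3: 3 assignments
value 0: 1 assignment
So 48 of the 64 assignments meet the threshold.

48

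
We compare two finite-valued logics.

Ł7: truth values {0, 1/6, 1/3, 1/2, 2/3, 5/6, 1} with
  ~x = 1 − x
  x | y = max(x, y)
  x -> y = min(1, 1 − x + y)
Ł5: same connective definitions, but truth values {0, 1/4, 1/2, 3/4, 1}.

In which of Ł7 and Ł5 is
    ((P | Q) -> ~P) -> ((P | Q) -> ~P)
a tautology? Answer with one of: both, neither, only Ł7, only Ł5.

In Ł7: every assignment gives 1 — tautology.
In Ł5: every assignment gives 1 — tautology.

both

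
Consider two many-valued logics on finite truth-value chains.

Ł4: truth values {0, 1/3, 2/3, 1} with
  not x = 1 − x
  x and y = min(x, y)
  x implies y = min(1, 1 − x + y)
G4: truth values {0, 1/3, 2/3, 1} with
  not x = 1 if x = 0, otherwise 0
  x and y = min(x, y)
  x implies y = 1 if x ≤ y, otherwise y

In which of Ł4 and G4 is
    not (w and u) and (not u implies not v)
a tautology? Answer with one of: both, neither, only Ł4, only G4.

neither

In Ł4: at u = 0, v = 1/3, w = 0 the value is 2/3 — not a tautology.
In G4: at u = 0, v = 1/3, w = 0 the value is 0 — not a tautology.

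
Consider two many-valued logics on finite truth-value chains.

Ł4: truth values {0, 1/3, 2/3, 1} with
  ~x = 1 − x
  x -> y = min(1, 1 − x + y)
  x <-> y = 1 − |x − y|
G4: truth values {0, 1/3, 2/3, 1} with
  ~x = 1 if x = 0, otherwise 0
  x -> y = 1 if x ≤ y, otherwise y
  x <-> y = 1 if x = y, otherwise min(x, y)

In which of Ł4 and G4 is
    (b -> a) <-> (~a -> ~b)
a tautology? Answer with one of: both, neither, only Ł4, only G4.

only Ł4

In Ł4: every assignment gives 1 — tautology.
In G4: at a = 1/3, b = 2/3 the value is 1/3 — not a tautology.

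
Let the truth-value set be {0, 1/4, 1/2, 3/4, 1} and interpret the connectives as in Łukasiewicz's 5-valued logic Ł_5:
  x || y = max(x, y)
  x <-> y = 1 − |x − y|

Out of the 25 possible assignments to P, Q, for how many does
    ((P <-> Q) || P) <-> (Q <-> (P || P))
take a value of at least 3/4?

value 1: 19 assignments (counts)
value 3/4: 2 assignments (counts)
value 1/2: 2 assignments
value 1/4: 1 assignment
value 0: 1 assignment
So 21 of the 25 assignments meet the threshold.

21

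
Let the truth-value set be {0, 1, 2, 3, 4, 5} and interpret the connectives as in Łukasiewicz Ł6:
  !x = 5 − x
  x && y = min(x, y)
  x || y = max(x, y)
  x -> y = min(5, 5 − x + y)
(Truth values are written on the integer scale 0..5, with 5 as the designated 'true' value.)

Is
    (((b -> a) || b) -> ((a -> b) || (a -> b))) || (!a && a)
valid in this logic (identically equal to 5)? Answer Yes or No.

Counterexample: take a = 1, b = 0.
b -> a = 0 -> 1 = 5
(b -> a) || b = 5 || 0 = 5
a -> b = 1 -> 0 = 4
a -> b = 1 -> 0 = 4
(a -> b) || (a -> b) = 4 || 4 = 4
((b -> a) || b) -> ((a -> b) || (a -> b)) = 5 -> 4 = 4
!a = !1 = 4
!a && a = 4 && 1 = 1
(((b -> a) || b) -> ((a -> b) || (a -> b))) || (!a && a) = 4 || 1 = 4
This gives 4 ≠ 5.

No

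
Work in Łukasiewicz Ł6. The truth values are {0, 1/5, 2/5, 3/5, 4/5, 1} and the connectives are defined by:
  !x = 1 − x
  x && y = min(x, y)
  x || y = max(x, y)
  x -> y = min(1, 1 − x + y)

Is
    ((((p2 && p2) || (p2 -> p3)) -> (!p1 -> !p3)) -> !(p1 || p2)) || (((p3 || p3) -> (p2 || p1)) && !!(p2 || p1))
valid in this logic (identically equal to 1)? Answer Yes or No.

Counterexample: take p1 = 0, p2 = 1/5, p3 = 0.
p2 && p2 = 1/5 && 1/5 = 1/5
p2 -> p3 = 1/5 -> 0 = 4/5
(p2 && p2) || (p2 -> p3) = 1/5 || 4/5 = 4/5
!p1 = !0 = 1
!p3 = !0 = 1
!p1 -> !p3 = 1 -> 1 = 1
((p2 && p2) || (p2 -> p3)) -> (!p1 -> !p3) = 4/5 -> 1 = 1
p1 || p2 = 0 || 1/5 = 1/5
!(p1 || p2) = !1/5 = 4/5
(((p2 && p2) || (p2 -> p3)) -> (!p1 -> !p3)) -> !(p1 || p2) = 1 -> 4/5 = 4/5
p3 || p3 = 0 || 0 = 0
p2 || p1 = 1/5 || 0 = 1/5
(p3 || p3) -> (p2 || p1) = 0 -> 1/5 = 1
p2 || p1 = 1/5 || 0 = 1/5
!(p2 || p1) = !1/5 = 4/5
!!(p2 || p1) = !4/5 = 1/5
((p3 || p3) -> (p2 || p1)) && !!(p2 || p1) = 1 && 1/5 = 1/5
((((p2 && p2) || (p2 -> p3)) -> (!p1 -> !p3)) -> !(p1 || p2)) || (((p3 || p3) -> (p2 || p1)) && !!(p2 || p1)) = 4/5 || 1/5 = 4/5
This gives 4/5 ≠ 1.

No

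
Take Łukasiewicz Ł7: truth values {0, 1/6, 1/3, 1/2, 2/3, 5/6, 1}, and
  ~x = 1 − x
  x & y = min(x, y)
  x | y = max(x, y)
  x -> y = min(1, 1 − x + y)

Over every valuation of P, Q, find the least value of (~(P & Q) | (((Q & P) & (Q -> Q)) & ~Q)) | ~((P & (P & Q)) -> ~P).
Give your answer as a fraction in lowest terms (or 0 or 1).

Take P = 2/3, Q = 2/3:
P & Q = 2/3 & 2/3 = 2/3
~(P & Q) = ~2/3 = 1/3
Q & P = 2/3 & 2/3 = 2/3
Q -> Q = 2/3 -> 2/3 = 1
(Q & P) & (Q -> Q) = 2/3 & 1 = 2/3
~Q = ~2/3 = 1/3
((Q & P) & (Q -> Q)) & ~Q = 2/3 & 1/3 = 1/3
~(P & Q) | (((Q & P) & (Q -> Q)) & ~Q) = 1/3 | 1/3 = 1/3
P & Q = 2/3 & 2/3 = 2/3
P & (P & Q) = 2/3 & 2/3 = 2/3
~P = ~2/3 = 1/3
(P & (P & Q)) -> ~P = 2/3 -> 1/3 = 2/3
~((P & (P & Q)) -> ~P) = ~2/3 = 1/3
(~(P & Q) | (((Q & P) & (Q -> Q)) & ~Q)) | ~((P & (P & Q)) -> ~P) = 1/3 | 1/3 = 1/3
No assignment yields a value below 1/3, so this is the minimum.

1/3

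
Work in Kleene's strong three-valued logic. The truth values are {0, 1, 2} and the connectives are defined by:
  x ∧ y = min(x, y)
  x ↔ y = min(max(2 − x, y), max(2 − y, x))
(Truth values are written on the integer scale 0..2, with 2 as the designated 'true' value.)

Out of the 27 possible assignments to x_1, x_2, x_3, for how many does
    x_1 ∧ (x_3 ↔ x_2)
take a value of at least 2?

2

value 2: 2 assignments (counts)
value 1: 12 assignments
value 0: 13 assignments
So 2 of the 27 assignments meet the threshold.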